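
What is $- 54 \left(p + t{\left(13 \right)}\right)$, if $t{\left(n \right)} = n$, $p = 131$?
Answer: $-7776$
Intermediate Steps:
$- 54 \left(p + t{\left(13 \right)}\right) = - 54 \left(131 + 13\right) = \left(-54\right) 144 = -7776$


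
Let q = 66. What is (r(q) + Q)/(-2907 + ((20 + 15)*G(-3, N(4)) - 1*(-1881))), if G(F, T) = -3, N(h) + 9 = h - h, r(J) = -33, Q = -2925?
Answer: 34/13 ≈ 2.6154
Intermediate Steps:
N(h) = -9 (N(h) = -9 + (h - h) = -9 + 0 = -9)
(r(q) + Q)/(-2907 + ((20 + 15)*G(-3, N(4)) - 1*(-1881))) = (-33 - 2925)/(-2907 + ((20 + 15)*(-3) - 1*(-1881))) = -2958/(-2907 + (35*(-3) + 1881)) = -2958/(-2907 + (-105 + 1881)) = -2958/(-2907 + 1776) = -2958/(-1131) = -2958*(-1/1131) = 34/13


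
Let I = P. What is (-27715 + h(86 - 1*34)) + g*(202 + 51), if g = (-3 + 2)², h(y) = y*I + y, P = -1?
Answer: -27462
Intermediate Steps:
I = -1
h(y) = 0 (h(y) = y*(-1) + y = -y + y = 0)
g = 1 (g = (-1)² = 1)
(-27715 + h(86 - 1*34)) + g*(202 + 51) = (-27715 + 0) + 1*(202 + 51) = -27715 + 1*253 = -27715 + 253 = -27462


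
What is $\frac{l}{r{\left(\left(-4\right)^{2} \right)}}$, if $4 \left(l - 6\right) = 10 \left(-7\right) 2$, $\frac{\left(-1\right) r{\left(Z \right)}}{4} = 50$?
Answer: $\frac{29}{200} \approx 0.145$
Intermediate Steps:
$r{\left(Z \right)} = -200$ ($r{\left(Z \right)} = \left(-4\right) 50 = -200$)
$l = -29$ ($l = 6 + \frac{10 \left(-7\right) 2}{4} = 6 + \frac{\left(-70\right) 2}{4} = 6 + \frac{1}{4} \left(-140\right) = 6 - 35 = -29$)
$\frac{l}{r{\left(\left(-4\right)^{2} \right)}} = - \frac{29}{-200} = \left(-29\right) \left(- \frac{1}{200}\right) = \frac{29}{200}$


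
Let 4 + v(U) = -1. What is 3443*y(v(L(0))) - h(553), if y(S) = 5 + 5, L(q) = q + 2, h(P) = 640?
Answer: 33790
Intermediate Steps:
L(q) = 2 + q
v(U) = -5 (v(U) = -4 - 1 = -5)
y(S) = 10
3443*y(v(L(0))) - h(553) = 3443*10 - 1*640 = 34430 - 640 = 33790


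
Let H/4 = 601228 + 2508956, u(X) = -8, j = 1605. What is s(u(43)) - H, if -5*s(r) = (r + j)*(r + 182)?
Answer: -62481558/5 ≈ -1.2496e+7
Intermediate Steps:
s(r) = -(182 + r)*(1605 + r)/5 (s(r) = -(r + 1605)*(r + 182)/5 = -(1605 + r)*(182 + r)/5 = -(182 + r)*(1605 + r)/5)
H = 12440736 (H = 4*(601228 + 2508956) = 4*3110184 = 12440736)
s(u(43)) - H = (-58422 - 1787/5*(-8) - ⅕*(-8)²) - 1*12440736 = (-58422 + 14296/5 - ⅕*64) - 12440736 = (-58422 + 14296/5 - 64/5) - 12440736 = -277878/5 - 12440736 = -62481558/5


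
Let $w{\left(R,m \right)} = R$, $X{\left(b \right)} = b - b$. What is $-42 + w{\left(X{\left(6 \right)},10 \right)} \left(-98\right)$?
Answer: $-42$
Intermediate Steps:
$X{\left(b \right)} = 0$
$-42 + w{\left(X{\left(6 \right)},10 \right)} \left(-98\right) = -42 + 0 \left(-98\right) = -42 + 0 = -42$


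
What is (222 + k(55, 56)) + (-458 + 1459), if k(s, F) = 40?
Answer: 1263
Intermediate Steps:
(222 + k(55, 56)) + (-458 + 1459) = (222 + 40) + (-458 + 1459) = 262 + 1001 = 1263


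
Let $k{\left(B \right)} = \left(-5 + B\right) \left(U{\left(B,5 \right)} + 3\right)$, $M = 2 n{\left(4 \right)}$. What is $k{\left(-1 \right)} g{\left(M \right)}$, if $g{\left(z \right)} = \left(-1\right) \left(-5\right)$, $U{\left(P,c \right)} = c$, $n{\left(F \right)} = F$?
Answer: $-240$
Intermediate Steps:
$M = 8$ ($M = 2 \cdot 4 = 8$)
$k{\left(B \right)} = -40 + 8 B$ ($k{\left(B \right)} = \left(-5 + B\right) \left(5 + 3\right) = \left(-5 + B\right) 8 = -40 + 8 B$)
$g{\left(z \right)} = 5$
$k{\left(-1 \right)} g{\left(M \right)} = \left(-40 + 8 \left(-1\right)\right) 5 = \left(-40 - 8\right) 5 = \left(-48\right) 5 = -240$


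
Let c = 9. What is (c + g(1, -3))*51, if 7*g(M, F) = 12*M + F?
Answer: 3672/7 ≈ 524.57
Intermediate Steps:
g(M, F) = F/7 + 12*M/7 (g(M, F) = (12*M + F)/7 = (F + 12*M)/7 = F/7 + 12*M/7)
(c + g(1, -3))*51 = (9 + ((⅐)*(-3) + (12/7)*1))*51 = (9 + (-3/7 + 12/7))*51 = (9 + 9/7)*51 = (72/7)*51 = 3672/7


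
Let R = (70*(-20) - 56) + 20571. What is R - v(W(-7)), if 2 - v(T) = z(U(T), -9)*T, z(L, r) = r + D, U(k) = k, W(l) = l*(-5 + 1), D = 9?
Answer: 19113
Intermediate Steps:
W(l) = -4*l (W(l) = l*(-4) = -4*l)
z(L, r) = 9 + r (z(L, r) = r + 9 = 9 + r)
v(T) = 2 (v(T) = 2 - (9 - 9)*T = 2 - 0*T = 2 - 1*0 = 2 + 0 = 2)
R = 19115 (R = (-1400 - 56) + 20571 = -1456 + 20571 = 19115)
R - v(W(-7)) = 19115 - 1*2 = 19115 - 2 = 19113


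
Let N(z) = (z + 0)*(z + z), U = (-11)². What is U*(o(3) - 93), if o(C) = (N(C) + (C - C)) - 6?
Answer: -9801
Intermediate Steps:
U = 121
N(z) = 2*z² (N(z) = z*(2*z) = 2*z²)
o(C) = -6 + 2*C² (o(C) = (2*C² + (C - C)) - 6 = (2*C² + 0) - 6 = 2*C² - 6 = -6 + 2*C²)
U*(o(3) - 93) = 121*((-6 + 2*3²) - 93) = 121*((-6 + 2*9) - 93) = 121*((-6 + 18) - 93) = 121*(12 - 93) = 121*(-81) = -9801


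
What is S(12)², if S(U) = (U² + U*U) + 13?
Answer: 90601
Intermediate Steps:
S(U) = 13 + 2*U² (S(U) = (U² + U²) + 13 = 2*U² + 13 = 13 + 2*U²)
S(12)² = (13 + 2*12²)² = (13 + 2*144)² = (13 + 288)² = 301² = 90601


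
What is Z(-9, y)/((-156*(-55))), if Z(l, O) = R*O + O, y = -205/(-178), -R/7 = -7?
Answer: 1025/152724 ≈ 0.0067115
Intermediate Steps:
R = 49 (R = -7*(-7) = 49)
y = 205/178 (y = -205*(-1/178) = 205/178 ≈ 1.1517)
Z(l, O) = 50*O (Z(l, O) = 49*O + O = 50*O)
Z(-9, y)/((-156*(-55))) = (50*(205/178))/((-156*(-55))) = (5125/89)/8580 = (5125/89)*(1/8580) = 1025/152724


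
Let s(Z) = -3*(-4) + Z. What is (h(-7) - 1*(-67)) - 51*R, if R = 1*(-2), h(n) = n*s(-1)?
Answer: 92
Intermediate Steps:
s(Z) = 12 + Z
h(n) = 11*n (h(n) = n*(12 - 1) = n*11 = 11*n)
R = -2
(h(-7) - 1*(-67)) - 51*R = (11*(-7) - 1*(-67)) - 51*(-2) = (-77 + 67) + 102 = -10 + 102 = 92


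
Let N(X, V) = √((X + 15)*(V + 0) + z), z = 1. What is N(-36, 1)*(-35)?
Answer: -70*I*√5 ≈ -156.52*I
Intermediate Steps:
N(X, V) = √(1 + V*(15 + X)) (N(X, V) = √((X + 15)*(V + 0) + 1) = √((15 + X)*V + 1) = √(V*(15 + X) + 1) = √(1 + V*(15 + X)))
N(-36, 1)*(-35) = √(1 + 15*1 + 1*(-36))*(-35) = √(1 + 15 - 36)*(-35) = √(-20)*(-35) = (2*I*√5)*(-35) = -70*I*√5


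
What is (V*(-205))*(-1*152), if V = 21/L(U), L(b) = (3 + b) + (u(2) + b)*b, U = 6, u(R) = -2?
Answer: 218120/11 ≈ 19829.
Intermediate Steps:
L(b) = 3 + b + b*(-2 + b) (L(b) = (3 + b) + (-2 + b)*b = (3 + b) + b*(-2 + b) = 3 + b + b*(-2 + b))
V = 7/11 (V = 21/(3 + 6² - 1*6) = 21/(3 + 36 - 6) = 21/33 = 21*(1/33) = 7/11 ≈ 0.63636)
(V*(-205))*(-1*152) = ((7/11)*(-205))*(-1*152) = -1435/11*(-152) = 218120/11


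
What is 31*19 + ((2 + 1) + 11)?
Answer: 603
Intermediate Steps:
31*19 + ((2 + 1) + 11) = 589 + (3 + 11) = 589 + 14 = 603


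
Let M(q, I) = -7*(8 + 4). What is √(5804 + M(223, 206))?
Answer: 2*√1430 ≈ 75.631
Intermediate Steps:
M(q, I) = -84 (M(q, I) = -7*12 = -84)
√(5804 + M(223, 206)) = √(5804 - 84) = √5720 = 2*√1430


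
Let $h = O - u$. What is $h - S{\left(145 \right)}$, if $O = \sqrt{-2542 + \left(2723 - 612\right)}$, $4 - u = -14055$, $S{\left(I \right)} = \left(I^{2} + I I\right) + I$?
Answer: $-56254 + i \sqrt{431} \approx -56254.0 + 20.761 i$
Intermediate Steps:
$S{\left(I \right)} = I + 2 I^{2}$ ($S{\left(I \right)} = \left(I^{2} + I^{2}\right) + I = 2 I^{2} + I = I + 2 I^{2}$)
$u = 14059$ ($u = 4 - -14055 = 4 + 14055 = 14059$)
$O = i \sqrt{431}$ ($O = \sqrt{-2542 + \left(2723 - 612\right)} = \sqrt{-2542 + 2111} = \sqrt{-431} = i \sqrt{431} \approx 20.761 i$)
$h = -14059 + i \sqrt{431}$ ($h = i \sqrt{431} - 14059 = -14059 + i \sqrt{431} \approx -14059.0 + 20.761 i$)
$h - S{\left(145 \right)} = \left(-14059 + i \sqrt{431}\right) - 145 \left(1 + 2 \cdot 145\right) = \left(-14059 + i \sqrt{431}\right) - 145 \left(1 + 290\right) = \left(-14059 + i \sqrt{431}\right) - 145 \cdot 291 = \left(-14059 + i \sqrt{431}\right) - 42195 = -56254 + i \sqrt{431}$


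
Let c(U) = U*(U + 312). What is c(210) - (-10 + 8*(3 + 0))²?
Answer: 109424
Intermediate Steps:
c(U) = U*(312 + U)
c(210) - (-10 + 8*(3 + 0))² = 210*(312 + 210) - (-10 + 8*(3 + 0))² = 210*522 - (-10 + 8*3)² = 109620 - (-10 + 24)² = 109620 - 1*14² = 109620 - 1*196 = 109620 - 196 = 109424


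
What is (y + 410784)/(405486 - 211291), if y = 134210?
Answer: 544994/194195 ≈ 2.8064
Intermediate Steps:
(y + 410784)/(405486 - 211291) = (134210 + 410784)/(405486 - 211291) = 544994/194195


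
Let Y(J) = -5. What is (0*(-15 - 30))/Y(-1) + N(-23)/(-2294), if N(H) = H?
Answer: 23/2294 ≈ 0.010026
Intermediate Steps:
(0*(-15 - 30))/Y(-1) + N(-23)/(-2294) = (0*(-15 - 30))/(-5) - 23/(-2294) = (0*(-45))*(-⅕) - 23*(-1/2294) = 0*(-⅕) + 23/2294 = 0 + 23/2294 = 23/2294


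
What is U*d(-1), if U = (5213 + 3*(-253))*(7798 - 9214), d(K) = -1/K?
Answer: -6306864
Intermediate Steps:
U = -6306864 (U = (5213 - 759)*(-1416) = 4454*(-1416) = -6306864)
U*d(-1) = -(-6306864)/(-1) = -(-6306864)*(-1) = -6306864*1 = -6306864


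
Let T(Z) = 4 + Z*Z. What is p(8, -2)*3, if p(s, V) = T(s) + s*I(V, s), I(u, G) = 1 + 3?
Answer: 300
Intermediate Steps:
I(u, G) = 4
T(Z) = 4 + Z²
p(s, V) = 4 + s² + 4*s (p(s, V) = (4 + s²) + s*4 = (4 + s²) + 4*s = 4 + s² + 4*s)
p(8, -2)*3 = (4 + 8² + 4*8)*3 = (4 + 64 + 32)*3 = 100*3 = 300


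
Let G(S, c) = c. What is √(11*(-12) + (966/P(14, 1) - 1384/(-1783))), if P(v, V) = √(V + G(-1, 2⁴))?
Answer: √(-120562729964 + 52206999558*√17)/30311 ≈ 10.152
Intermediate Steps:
P(v, V) = √(16 + V) (P(v, V) = √(V + 2⁴) = √(V + 16) = √(16 + V))
√(11*(-12) + (966/P(14, 1) - 1384/(-1783))) = √(11*(-12) + (966/(√(16 + 1)) - 1384/(-1783))) = √(-132 + (966/(√17) - 1384*(-1/1783))) = √(-132 + (966*(√17/17) + 1384/1783)) = √(-132 + (966*√17/17 + 1384/1783)) = √(-132 + (1384/1783 + 966*√17/17)) = √(-233972/1783 + 966*√17/17)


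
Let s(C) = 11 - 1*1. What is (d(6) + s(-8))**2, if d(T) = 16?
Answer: 676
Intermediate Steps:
s(C) = 10 (s(C) = 11 - 1 = 10)
(d(6) + s(-8))**2 = (16 + 10)**2 = 26**2 = 676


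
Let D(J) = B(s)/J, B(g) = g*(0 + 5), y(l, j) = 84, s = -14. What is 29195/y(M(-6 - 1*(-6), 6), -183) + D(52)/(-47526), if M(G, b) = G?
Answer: 751574245/2162433 ≈ 347.56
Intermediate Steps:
B(g) = 5*g (B(g) = g*5 = 5*g)
D(J) = -70/J (D(J) = (5*(-14))/J = -70/J)
29195/y(M(-6 - 1*(-6), 6), -183) + D(52)/(-47526) = 29195/84 - 70/52/(-47526) = 29195*(1/84) - 70*1/52*(-1/47526) = 29195/84 - 35/26*(-1/47526) = 29195/84 + 35/1235676 = 751574245/2162433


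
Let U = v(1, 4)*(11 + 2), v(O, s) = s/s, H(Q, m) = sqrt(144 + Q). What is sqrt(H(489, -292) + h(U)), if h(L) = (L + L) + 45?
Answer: sqrt(71 + sqrt(633)) ≈ 9.8061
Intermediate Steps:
v(O, s) = 1
U = 13 (U = 1*(11 + 2) = 1*13 = 13)
h(L) = 45 + 2*L (h(L) = 2*L + 45 = 45 + 2*L)
sqrt(H(489, -292) + h(U)) = sqrt(sqrt(144 + 489) + (45 + 2*13)) = sqrt(sqrt(633) + (45 + 26)) = sqrt(sqrt(633) + 71) = sqrt(71 + sqrt(633))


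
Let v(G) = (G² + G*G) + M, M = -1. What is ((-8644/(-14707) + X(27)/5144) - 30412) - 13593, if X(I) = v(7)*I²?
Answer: -3328017375213/75652808 ≈ -43991.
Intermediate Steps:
v(G) = -1 + 2*G² (v(G) = (G² + G*G) - 1 = (G² + G²) - 1 = 2*G² - 1 = -1 + 2*G²)
X(I) = 97*I² (X(I) = (-1 + 2*7²)*I² = (-1 + 2*49)*I² = (-1 + 98)*I² = 97*I²)
((-8644/(-14707) + X(27)/5144) - 30412) - 13593 = ((-8644/(-14707) + (97*27²)/5144) - 30412) - 13593 = ((-8644*(-1/14707) + (97*729)*(1/5144)) - 30412) - 13593 = ((8644/14707 + 70713*(1/5144)) - 30412) - 13593 = ((8644/14707 + 70713/5144) - 30412) - 13593 = (1084440827/75652808 - 30412) - 13593 = -2299668756069/75652808 - 13593 = -3328017375213/75652808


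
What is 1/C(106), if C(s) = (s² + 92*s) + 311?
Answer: 1/21299 ≈ 4.6951e-5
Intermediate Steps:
C(s) = 311 + s² + 92*s
1/C(106) = 1/(311 + 106² + 92*106) = 1/(311 + 11236 + 9752) = 1/21299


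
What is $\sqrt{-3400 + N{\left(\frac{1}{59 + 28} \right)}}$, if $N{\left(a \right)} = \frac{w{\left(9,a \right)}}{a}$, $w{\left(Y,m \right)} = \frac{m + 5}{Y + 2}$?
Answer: $\frac{2 i \sqrt{101651}}{11} \approx 57.969 i$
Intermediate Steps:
$w{\left(Y,m \right)} = \frac{5 + m}{2 + Y}$
$N{\left(a \right)} = \frac{\frac{5}{11} + \frac{a}{11}}{a}$ ($N{\left(a \right)} = \frac{\frac{1}{2 + 9} \left(5 + a\right)}{a} = \frac{\frac{1}{11} \left(5 + a\right)}{a} = \frac{\frac{5}{11} + \frac{a}{11}}{a}$)
$\sqrt{-3400 + N{\left(\frac{1}{59 + 28} \right)}} = \sqrt{-3400 + \frac{5 + \frac{1}{59 + 28}}{11 \frac{1}{59 + 28}}} = \sqrt{-3400 + \frac{5 + \frac{1}{87}}{11 \cdot \frac{1}{87}}} = \sqrt{-3400 + \frac{\frac{1}{\frac{1}{87}} \left(5 + \frac{1}{87}\right)}{11}} = \sqrt{-3400 + \frac{1}{11} \cdot 87 \cdot \frac{436}{87}} = \sqrt{-3400 + \frac{436}{11}} = \sqrt{- \frac{36964}{11}} = \frac{2 i \sqrt{101651}}{11}$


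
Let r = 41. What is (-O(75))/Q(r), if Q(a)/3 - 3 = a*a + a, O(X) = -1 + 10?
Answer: -1/575 ≈ -0.0017391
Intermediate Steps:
O(X) = 9
Q(a) = 9 + 3*a + 3*a² (Q(a) = 9 + 3*(a*a + a) = 9 + 3*(a² + a) = 9 + 3*(a + a²) = 9 + (3*a + 3*a²) = 9 + 3*a + 3*a²)
(-O(75))/Q(r) = (-1*9)/(9 + 3*41 + 3*41²) = -9/(9 + 123 + 3*1681) = -9/(9 + 123 + 5043) = -9/5175 = -9*1/5175 = -1/575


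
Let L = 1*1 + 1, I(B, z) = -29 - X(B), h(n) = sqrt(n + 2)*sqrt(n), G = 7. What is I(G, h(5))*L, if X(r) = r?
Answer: -72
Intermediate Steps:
h(n) = sqrt(n)*sqrt(2 + n) (h(n) = sqrt(2 + n)*sqrt(n) = sqrt(n)*sqrt(2 + n))
I(B, z) = -29 - B
L = 2 (L = 1 + 1 = 2)
I(G, h(5))*L = (-29 - 1*7)*2 = (-29 - 7)*2 = -36*2 = -72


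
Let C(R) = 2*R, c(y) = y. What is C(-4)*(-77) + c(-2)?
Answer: 614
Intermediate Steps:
C(-4)*(-77) + c(-2) = (2*(-4))*(-77) - 2 = -8*(-77) - 2 = 616 - 2 = 614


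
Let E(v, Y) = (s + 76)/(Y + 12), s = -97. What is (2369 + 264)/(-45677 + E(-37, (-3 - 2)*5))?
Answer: -34229/593780 ≈ -0.057646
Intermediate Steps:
E(v, Y) = -21/(12 + Y) (E(v, Y) = (-97 + 76)/(Y + 12) = -21/(12 + Y))
(2369 + 264)/(-45677 + E(-37, (-3 - 2)*5)) = (2369 + 264)/(-45677 - 21/(12 + (-3 - 2)*5)) = 2633/(-45677 - 21/(12 - 5*5)) = 2633/(-45677 - 21/(12 - 25)) = 2633/(-45677 - 21/(-13)) = 2633/(-45677 - 21*(-1/13)) = 2633/(-45677 + 21/13) = 2633/(-593780/13) = 2633*(-13/593780) = -34229/593780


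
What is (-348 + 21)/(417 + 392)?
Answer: -327/809 ≈ -0.40420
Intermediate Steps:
(-348 + 21)/(417 + 392) = -327/809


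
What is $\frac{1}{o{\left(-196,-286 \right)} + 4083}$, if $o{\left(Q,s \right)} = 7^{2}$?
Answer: $\frac{1}{4132} \approx 0.00024201$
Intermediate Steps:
$o{\left(Q,s \right)} = 49$
$\frac{1}{o{\left(-196,-286 \right)} + 4083} = \frac{1}{49 + 4083} = \frac{1}{4132}$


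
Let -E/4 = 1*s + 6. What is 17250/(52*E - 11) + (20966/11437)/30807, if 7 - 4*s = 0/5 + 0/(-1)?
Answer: -2025941696644/190615755519 ≈ -10.628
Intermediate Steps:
s = 7/4 (s = 7/4 - (0/5 + 0/(-1))/4 = 7/4 - (0*(⅕) + 0*(-1))/4 = 7/4 - (0 + 0)/4 = 7/4 - ¼*0 = 7/4 + 0 = 7/4 ≈ 1.7500)
E = -31 (E = -4*(1*(7/4) + 6) = -4*(7/4 + 6) = -4*31/4 = -31)
17250/(52*E - 11) + (20966/11437)/30807 = 17250/(52*(-31) - 11) + (20966/11437)/30807 = 17250/(-1612 - 11) + (20966*(1/11437))*(1/30807) = 17250/(-1623) + (20966/11437)*(1/30807) = 17250*(-1/1623) + 20966/352339659 = -5750/541 + 20966/352339659 = -2025941696644/190615755519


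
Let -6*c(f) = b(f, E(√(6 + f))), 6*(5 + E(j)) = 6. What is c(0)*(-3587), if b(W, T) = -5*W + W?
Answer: 0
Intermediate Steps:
E(j) = -4 (E(j) = -5 + (⅙)*6 = -5 + 1 = -4)
b(W, T) = -4*W
c(f) = 2*f/3 (c(f) = -(-2)*f/3 = 2*f/3)
c(0)*(-3587) = ((⅔)*0)*(-3587) = 0*(-3587) = 0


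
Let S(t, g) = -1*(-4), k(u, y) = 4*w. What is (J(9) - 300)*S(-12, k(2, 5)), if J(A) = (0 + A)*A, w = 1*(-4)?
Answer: -876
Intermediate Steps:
w = -4
J(A) = A² (J(A) = A*A = A²)
k(u, y) = -16 (k(u, y) = 4*(-4) = -16)
S(t, g) = 4
(J(9) - 300)*S(-12, k(2, 5)) = (9² - 300)*4 = (81 - 300)*4 = -219*4 = -876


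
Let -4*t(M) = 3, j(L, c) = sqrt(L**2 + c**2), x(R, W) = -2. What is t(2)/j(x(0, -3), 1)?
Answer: -3*sqrt(5)/20 ≈ -0.33541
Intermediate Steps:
t(M) = -3/4 (t(M) = -1/4*3 = -3/4)
t(2)/j(x(0, -3), 1) = -3/(4*sqrt((-2)**2 + 1**2)) = -3/(4*sqrt(4 + 1)) = -3*sqrt(5)/5/4 = -3*sqrt(5)/20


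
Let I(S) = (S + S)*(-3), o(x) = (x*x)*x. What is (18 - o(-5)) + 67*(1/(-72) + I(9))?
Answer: -250267/72 ≈ -3475.9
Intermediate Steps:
o(x) = x**3 (o(x) = x**2*x = x**3)
I(S) = -6*S (I(S) = (2*S)*(-3) = -6*S)
(18 - o(-5)) + 67*(1/(-72) + I(9)) = (18 - 1*(-5)**3) + 67*(1/(-72) - 6*9) = (18 - 1*(-125)) + 67*(-1/72 - 54) = (18 + 125) + 67*(-3889/72) = 143 - 260563/72 = -250267/72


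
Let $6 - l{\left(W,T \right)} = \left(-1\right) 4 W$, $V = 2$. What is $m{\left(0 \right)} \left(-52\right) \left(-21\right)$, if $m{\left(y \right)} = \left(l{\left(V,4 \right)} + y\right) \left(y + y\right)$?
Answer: $0$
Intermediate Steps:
$l{\left(W,T \right)} = 6 + 4 W$ ($l{\left(W,T \right)} = 6 - \left(-1\right) 4 W = 6 - - 4 W = 6 + 4 W$)
$m{\left(y \right)} = 2 y \left(14 + y\right)$ ($m{\left(y \right)} = \left(\left(6 + 4 \cdot 2\right) + y\right) \left(y + y\right) = \left(\left(6 + 8\right) + y\right) 2 y = \left(14 + y\right) 2 y = 2 y \left(14 + y\right)$)
$m{\left(0 \right)} \left(-52\right) \left(-21\right) = 2 \cdot 0 \left(14 + 0\right) \left(-52\right) \left(-21\right) = 2 \cdot 0 \cdot 14 \left(-52\right) \left(-21\right) = 0 \left(-52\right) \left(-21\right) = 0 \left(-21\right) = 0$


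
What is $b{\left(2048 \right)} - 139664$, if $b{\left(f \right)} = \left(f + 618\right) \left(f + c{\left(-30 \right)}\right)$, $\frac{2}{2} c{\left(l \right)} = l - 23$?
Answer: $5179006$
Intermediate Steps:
$c{\left(l \right)} = -23 + l$ ($c{\left(l \right)} = l - 23 = -23 + l$)
$b{\left(f \right)} = \left(-53 + f\right) \left(618 + f\right)$ ($b{\left(f \right)} = \left(f + 618\right) \left(f - 53\right) = \left(618 + f\right) \left(f - 53\right) = \left(618 + f\right) \left(-53 + f\right) = \left(-53 + f\right) \left(618 + f\right)$)
$b{\left(2048 \right)} - 139664 = \left(-32754 + 2048^{2} + 565 \cdot 2048\right) - 139664 = \left(-32754 + 4194304 + 1157120\right) - 139664 = 5318670 - 139664 = 5179006$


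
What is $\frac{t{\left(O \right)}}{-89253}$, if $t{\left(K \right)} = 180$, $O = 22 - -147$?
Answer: $- \frac{20}{9917} \approx -0.0020167$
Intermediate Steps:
$O = 169$ ($O = 22 + 147 = 169$)
$\frac{t{\left(O \right)}}{-89253} = \frac{180}{-89253} = 180 \left(- \frac{1}{89253}\right) = - \frac{20}{9917}$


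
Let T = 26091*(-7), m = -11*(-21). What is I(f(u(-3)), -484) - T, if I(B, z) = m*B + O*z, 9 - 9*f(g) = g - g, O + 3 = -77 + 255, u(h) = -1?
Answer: 98168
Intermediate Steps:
m = 231
O = 175 (O = -3 + (-77 + 255) = -3 + 178 = 175)
f(g) = 1 (f(g) = 1 - (g - g)/9 = 1 - 1/9*0 = 1 + 0 = 1)
T = -182637
I(B, z) = 175*z + 231*B (I(B, z) = 231*B + 175*z = 175*z + 231*B)
I(f(u(-3)), -484) - T = (175*(-484) + 231*1) - 1*(-182637) = (-84700 + 231) + 182637 = -84469 + 182637 = 98168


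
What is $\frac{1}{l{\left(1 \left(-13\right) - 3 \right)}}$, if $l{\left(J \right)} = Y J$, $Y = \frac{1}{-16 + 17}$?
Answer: $- \frac{1}{16} \approx -0.0625$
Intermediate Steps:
$Y = 1$ ($Y = 1^{-1} = 1$)
$l{\left(J \right)} = J$ ($l{\left(J \right)} = 1 J = J$)
$\frac{1}{l{\left(1 \left(-13\right) - 3 \right)}} = \frac{1}{1 \left(-13\right) - 3} = \frac{1}{-13 - 3} = \frac{1}{-16} = - \frac{1}{16}$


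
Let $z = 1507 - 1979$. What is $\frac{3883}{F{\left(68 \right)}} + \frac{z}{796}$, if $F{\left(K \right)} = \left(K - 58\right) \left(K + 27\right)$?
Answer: $\frac{660617}{189050} \approx 3.4944$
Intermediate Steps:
$F{\left(K \right)} = \left(-58 + K\right) \left(27 + K\right)$
$z = -472$ ($z = 1507 - 1979 = -472$)
$\frac{3883}{F{\left(68 \right)}} + \frac{z}{796} = \frac{3883}{-1566 + 68^{2} - 2108} - \frac{472}{796} = \frac{3883}{-1566 + 4624 - 2108} - \frac{118}{199} = \frac{3883}{950} - \frac{118}{199} = \frac{660617}{189050}$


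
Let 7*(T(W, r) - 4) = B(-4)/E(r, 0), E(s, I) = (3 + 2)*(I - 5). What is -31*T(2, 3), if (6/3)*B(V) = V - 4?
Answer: -21824/175 ≈ -124.71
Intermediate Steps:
B(V) = -2 + V/2 (B(V) = (V - 4)/2 = (-4 + V)/2 = -2 + V/2)
E(s, I) = -25 + 5*I (E(s, I) = 5*(-5 + I) = -25 + 5*I)
T(W, r) = 704/175 (T(W, r) = 4 + ((-2 + (½)*(-4))/(-25 + 5*0))/7 = 4 + ((-2 - 2)/(-25 + 0))/7 = 4 + (-4/(-25))/7 = 4 + (-4*(-1/25))/7 = 4 + (⅐)*(4/25) = 4 + 4/175 = 704/175)
-31*T(2, 3) = -31*704/175 = -21824/175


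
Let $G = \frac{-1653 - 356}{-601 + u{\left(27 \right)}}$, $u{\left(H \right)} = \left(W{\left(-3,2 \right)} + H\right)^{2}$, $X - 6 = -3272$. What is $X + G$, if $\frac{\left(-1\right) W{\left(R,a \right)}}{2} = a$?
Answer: $- \frac{233143}{72} \approx -3238.1$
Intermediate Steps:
$X = -3266$ ($X = 6 - 3272 = -3266$)
$W{\left(R,a \right)} = - 2 a$
$u{\left(H \right)} = \left(-4 + H\right)^{2}$ ($u{\left(H \right)} = \left(\left(-2\right) 2 + H\right)^{2} = \left(-4 + H\right)^{2}$)
$G = \frac{2009}{72}$ ($G = \frac{-1653 - 356}{-601 + \left(-4 + 27\right)^{2}} = \frac{-1653 + \left(-356 + 0\right)}{-601 + 23^{2}} = \frac{-1653 - 356}{-601 + 529} = - \frac{2009}{-72} = \left(-2009\right) \left(- \frac{1}{72}\right) = \frac{2009}{72} \approx 27.903$)
$X + G = -3266 + \frac{2009}{72} = - \frac{233143}{72}$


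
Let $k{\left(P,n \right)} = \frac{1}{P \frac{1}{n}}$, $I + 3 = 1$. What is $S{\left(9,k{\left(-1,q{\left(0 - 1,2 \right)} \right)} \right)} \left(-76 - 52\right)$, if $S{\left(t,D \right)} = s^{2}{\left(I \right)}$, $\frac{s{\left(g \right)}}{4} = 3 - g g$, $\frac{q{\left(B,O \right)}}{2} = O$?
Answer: $-2048$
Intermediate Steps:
$I = -2$ ($I = -3 + 1 = -2$)
$q{\left(B,O \right)} = 2 O$
$s{\left(g \right)} = 12 - 4 g^{2}$ ($s{\left(g \right)} = 4 \left(3 - g g\right) = 4 \left(3 - g^{2}\right) = 12 - 4 g^{2}$)
$k{\left(P,n \right)} = \frac{n}{P}$
$S{\left(t,D \right)} = 16$ ($S{\left(t,D \right)} = \left(12 - 4 \left(-2\right)^{2}\right)^{2} = \left(12 - 16\right)^{2} = \left(-4\right)^{2} = 16$)
$S{\left(9,k{\left(-1,q{\left(0 - 1,2 \right)} \right)} \right)} \left(-76 - 52\right) = 16 \left(-76 - 52\right) = 16 \left(-128\right) = -2048$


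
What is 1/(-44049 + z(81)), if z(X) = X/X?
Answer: -1/44048 ≈ -2.2703e-5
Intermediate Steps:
z(X) = 1
1/(-44049 + z(81)) = 1/(-44049 + 1) = 1/(-44048) = -1/44048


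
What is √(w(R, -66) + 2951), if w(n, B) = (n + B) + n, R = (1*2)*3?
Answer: √2897 ≈ 53.824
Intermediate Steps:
R = 6 (R = 2*3 = 6)
w(n, B) = B + 2*n (w(n, B) = (B + n) + n = B + 2*n)
√(w(R, -66) + 2951) = √((-66 + 2*6) + 2951) = √((-66 + 12) + 2951) = √(-54 + 2951) = √2897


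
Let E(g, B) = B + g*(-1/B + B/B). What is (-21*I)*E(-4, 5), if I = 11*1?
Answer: -2079/5 ≈ -415.80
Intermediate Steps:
E(g, B) = B + g*(1 - 1/B) (E(g, B) = B + g*(-1/B + 1) = B + g*(1 - 1/B))
I = 11
(-21*I)*E(-4, 5) = (-21*11)*(5 - 4 - 1*(-4)/5) = -231*(5 - 4 - 1*(-4)*1/5) = -231*(5 - 4 + 4/5) = -231*9/5 = -2079/5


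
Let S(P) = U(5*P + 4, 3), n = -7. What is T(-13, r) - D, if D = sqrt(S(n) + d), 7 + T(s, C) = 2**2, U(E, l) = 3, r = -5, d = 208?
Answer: -3 - sqrt(211) ≈ -17.526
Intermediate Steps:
S(P) = 3
T(s, C) = -3 (T(s, C) = -7 + 2**2 = -7 + 4 = -3)
D = sqrt(211) (D = sqrt(3 + 208) = sqrt(211) ≈ 14.526)
T(-13, r) - D = -3 - sqrt(211)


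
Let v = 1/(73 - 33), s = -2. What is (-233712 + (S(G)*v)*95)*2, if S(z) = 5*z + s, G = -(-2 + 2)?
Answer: -934867/2 ≈ -4.6743e+5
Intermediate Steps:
G = 0 (G = -1*0 = 0)
S(z) = -2 + 5*z (S(z) = 5*z - 2 = -2 + 5*z)
v = 1/40 ≈ 0.025000
(-233712 + (S(G)*v)*95)*2 = (-233712 + ((-2 + 5*0)*(1/40))*95)*2 = (-233712 + ((-2 + 0)*(1/40))*95)*2 = (-233712 - 2*1/40*95)*2 = (-233712 - 1/20*95)*2 = (-233712 - 19/4)*2 = -934867/4*2 = -934867/2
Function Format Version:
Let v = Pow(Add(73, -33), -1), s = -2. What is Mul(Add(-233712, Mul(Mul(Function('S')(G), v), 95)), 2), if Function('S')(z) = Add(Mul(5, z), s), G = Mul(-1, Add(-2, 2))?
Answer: Rational(-934867, 2) ≈ -4.6743e+5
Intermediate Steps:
G = 0 (G = Mul(-1, 0) = 0)
Function('S')(z) = Add(-2, Mul(5, z)) (Function('S')(z) = Add(Mul(5, z), -2) = Add(-2, Mul(5, z)))
v = Rational(1, 40) (v = Pow(40, -1) = Rational(1, 40) ≈ 0.025000)
Mul(Add(-233712, Mul(Mul(Function('S')(G), v), 95)), 2) = Mul(Add(-233712, Mul(Mul(Add(-2, Mul(5, 0)), Rational(1, 40)), 95)), 2) = Mul(Add(-233712, Mul(Mul(Add(-2, 0), Rational(1, 40)), 95)), 2) = Mul(Add(-233712, Mul(Mul(-2, Rational(1, 40)), 95)), 2) = Mul(Add(-233712, Mul(Rational(-1, 20), 95)), 2) = Mul(Add(-233712, Rational(-19, 4)), 2) = Mul(Rational(-934867, 4), 2) = Rational(-934867, 2)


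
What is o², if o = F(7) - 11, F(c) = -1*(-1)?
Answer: 100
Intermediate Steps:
F(c) = 1
o = -10 (o = 1 - 11 = -10)
o² = (-10)² = 100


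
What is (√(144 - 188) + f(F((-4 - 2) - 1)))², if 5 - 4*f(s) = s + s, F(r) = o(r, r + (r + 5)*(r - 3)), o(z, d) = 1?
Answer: -695/16 + 3*I*√11 ≈ -43.438 + 9.9499*I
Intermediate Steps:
F(r) = 1
f(s) = 5/4 - s/2 (f(s) = 5/4 - (s + s)/4 = 5/4 - s/2)
(√(144 - 188) + f(F((-4 - 2) - 1)))² = (√(144 - 188) + (5/4 - ½*1))² = (√(-44) + (5/4 - ½))² = (2*I*√11 + ¾)² = (¾ + 2*I*√11)²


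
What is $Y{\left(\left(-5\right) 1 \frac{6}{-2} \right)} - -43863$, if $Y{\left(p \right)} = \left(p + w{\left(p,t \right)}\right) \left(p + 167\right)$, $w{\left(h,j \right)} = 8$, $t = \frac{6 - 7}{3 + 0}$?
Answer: $48049$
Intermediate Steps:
$t = - \frac{1}{3} \approx -0.33333$
$Y{\left(p \right)} = \left(8 + p\right) \left(167 + p\right)$ ($Y{\left(p \right)} = \left(p + 8\right) \left(p + 167\right) = \left(8 + p\right) \left(167 + p\right)$)
$Y{\left(\left(-5\right) 1 \frac{6}{-2} \right)} - -43863 = \left(1336 + \left(\left(-5\right) 1 \frac{6}{-2}\right)^{2} + 175 \left(-5\right) 1 \frac{6}{-2}\right) - -43863 = \left(1336 + \left(- 5 \cdot 6 \left(- \frac{1}{2}\right)\right)^{2} + 175 \left(- 5 \cdot 6 \left(- \frac{1}{2}\right)\right)\right) + 43863 = \left(1336 + \left(\left(-5\right) \left(-3\right)\right)^{2} + 175 \left(\left(-5\right) \left(-3\right)\right)\right) + 43863 = \left(1336 + 15^{2} + 175 \cdot 15\right) + 43863 = \left(1336 + 225 + 2625\right) + 43863 = 4186 + 43863 = 48049$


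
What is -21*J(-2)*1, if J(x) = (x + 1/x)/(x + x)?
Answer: -105/8 ≈ -13.125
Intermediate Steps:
J(x) = (x + 1/x)/(2*x) (J(x) = (x + 1/x)/((2*x)) = (x + 1/x)*(1/(2*x)) = (x + 1/x)/(2*x))
-21*J(-2)*1 = -21*(1 + (-2)²)/(2*(-2)²)*1 = -21*(1 + 4)/(2*4)*1 = -21*5/(2*4)*1 = -21*5/8*1 = -105/8*1 = -105/8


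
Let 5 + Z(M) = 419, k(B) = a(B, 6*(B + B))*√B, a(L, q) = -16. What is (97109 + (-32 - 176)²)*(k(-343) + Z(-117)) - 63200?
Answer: 58051222 - 15721776*I*√7 ≈ 5.8051e+7 - 4.1596e+7*I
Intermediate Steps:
k(B) = -16*√B
Z(M) = 414 (Z(M) = -5 + 419 = 414)
(97109 + (-32 - 176)²)*(k(-343) + Z(-117)) - 63200 = (97109 + (-32 - 176)²)*(-112*I*√7 + 414) - 63200 = (97109 + (-208)²)*(-112*I*√7 + 414) - 63200 = (97109 + 43264)*(-112*I*√7 + 414) - 63200 = 140373*(414 - 112*I*√7) - 63200 = (58114422 - 15721776*I*√7) - 63200 = 58051222 - 15721776*I*√7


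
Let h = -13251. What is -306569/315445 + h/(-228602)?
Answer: -65902324843/72111357890 ≈ -0.91390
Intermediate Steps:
-306569/315445 + h/(-228602) = -306569/315445 - 13251/(-228602) = -306569*1/315445 - 13251*(-1/228602) = -306569/315445 + 13251/228602 = -65902324843/72111357890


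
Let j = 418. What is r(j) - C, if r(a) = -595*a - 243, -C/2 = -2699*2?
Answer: -259749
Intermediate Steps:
C = 10796 (C = -(-5398)*2 = -2*(-5398) = 10796)
r(a) = -243 - 595*a
r(j) - C = (-243 - 595*418) - 1*10796 = (-243 - 248710) - 10796 = -248953 - 10796 = -259749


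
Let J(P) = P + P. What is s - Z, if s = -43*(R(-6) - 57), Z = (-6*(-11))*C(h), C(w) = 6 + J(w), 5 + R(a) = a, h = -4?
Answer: 3056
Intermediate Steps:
R(a) = -5 + a
J(P) = 2*P
C(w) = 6 + 2*w
Z = -132 (Z = (-6*(-11))*(6 + 2*(-4)) = 66*(6 - 8) = 66*(-2) = -132)
s = 2924 (s = -43*((-5 - 6) - 57) = -43*(-11 - 57) = -43*(-68) = 2924)
s - Z = 2924 - 1*(-132) = 2924 + 132 = 3056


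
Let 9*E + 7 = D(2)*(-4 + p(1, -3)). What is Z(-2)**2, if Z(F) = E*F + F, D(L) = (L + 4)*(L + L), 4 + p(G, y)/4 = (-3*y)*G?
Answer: 595984/81 ≈ 7357.8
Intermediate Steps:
p(G, y) = -16 - 12*G*y (p(G, y) = -16 + 4*((-3*y)*G) = -16 + 4*(-3*G*y) = -16 - 12*G*y)
D(L) = 2*L*(4 + L) (D(L) = (4 + L)*(2*L) = 2*L*(4 + L))
E = 377/9 (E = -7/9 + ((2*2*(4 + 2))*(-4 + (-16 - 12*1*(-3))))/9 = -7/9 + ((2*2*6)*(-4 + (-16 + 36)))/9 = -7/9 + (24*(-4 + 20))/9 = -7/9 + (24*16)/9 = -7/9 + (1/9)*384 = -7/9 + 128/3 = 377/9 ≈ 41.889)
Z(F) = 386*F/9 (Z(F) = 377*F/9 + F = 386*F/9)
Z(-2)**2 = ((386/9)*(-2))**2 = (-772/9)**2 = 595984/81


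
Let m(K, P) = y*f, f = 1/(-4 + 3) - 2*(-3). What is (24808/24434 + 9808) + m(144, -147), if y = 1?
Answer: 119897825/12217 ≈ 9814.0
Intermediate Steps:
f = 5 (f = 1/(-1) + 6 = -1 + 6 = 5)
m(K, P) = 5 (m(K, P) = 1*5 = 5)
(24808/24434 + 9808) + m(144, -147) = (24808/24434 + 9808) + 5 = (24808*(1/24434) + 9808) + 5 = (12404/12217 + 9808) + 5 = 119836740/12217 + 5 = 119897825/12217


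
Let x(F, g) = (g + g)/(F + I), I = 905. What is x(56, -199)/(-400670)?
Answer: 199/192521935 ≈ 1.0336e-6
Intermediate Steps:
x(F, g) = 2*g/(905 + F) (x(F, g) = (g + g)/(F + 905) = (2*g)/(905 + F) = 2*g/(905 + F))
x(56, -199)/(-400670) = (2*(-199)/(905 + 56))/(-400670) = (2*(-199)/961)*(-1/400670) = (2*(-199)*(1/961))*(-1/400670) = -398/961*(-1/400670) = 199/192521935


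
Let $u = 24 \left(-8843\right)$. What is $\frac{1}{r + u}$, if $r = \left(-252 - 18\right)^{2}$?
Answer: $- \frac{1}{139332} \approx -7.1771 \cdot 10^{-6}$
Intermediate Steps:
$u = -212232$
$r = 72900$ ($r = \left(-270\right)^{2} = 72900$)
$\frac{1}{r + u} = \frac{1}{72900 - 212232} = \frac{1}{-139332} = - \frac{1}{139332}$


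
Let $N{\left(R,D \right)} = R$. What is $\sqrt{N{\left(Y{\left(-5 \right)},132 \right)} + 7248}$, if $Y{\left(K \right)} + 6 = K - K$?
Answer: $\sqrt{7242} \approx 85.1$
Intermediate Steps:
$Y{\left(K \right)} = -6$ ($Y{\left(K \right)} = -6 + \left(K - K\right) = -6 + 0 = -6$)
$\sqrt{N{\left(Y{\left(-5 \right)},132 \right)} + 7248} = \sqrt{-6 + 7248} = \sqrt{7242}$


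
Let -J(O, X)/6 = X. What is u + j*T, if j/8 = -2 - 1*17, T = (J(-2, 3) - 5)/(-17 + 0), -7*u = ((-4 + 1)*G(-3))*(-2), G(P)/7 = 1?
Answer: -3598/17 ≈ -211.65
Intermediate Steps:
J(O, X) = -6*X
G(P) = 7 (G(P) = 7*1 = 7)
u = -6 (u = -(-4 + 1)*7*(-2)/7 = -(-3*7)*(-2)/7 = -(-3)*(-2) = -⅐*42 = -6)
T = 23/17 (T = (-6*3 - 5)/(-17 + 0) = (-18 - 5)/(-17) = -23*(-1/17) = 23/17 ≈ 1.3529)
j = -152 (j = 8*(-2 - 1*17) = 8*(-2 - 17) = 8*(-19) = -152)
u + j*T = -6 - 152*23/17 = -6 - 3496/17 = -3598/17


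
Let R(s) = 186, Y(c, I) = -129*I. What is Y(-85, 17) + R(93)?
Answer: -2007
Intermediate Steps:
Y(-85, 17) + R(93) = -129*17 + 186 = -2193 + 186 = -2007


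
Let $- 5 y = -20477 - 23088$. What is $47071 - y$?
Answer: $38358$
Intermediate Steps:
$y = 8713$ ($y = - \frac{-20477 - 23088}{5} = \left(- \frac{1}{5}\right) \left(-43565\right) = 8713$)
$47071 - y = 47071 - 8713 = 38358$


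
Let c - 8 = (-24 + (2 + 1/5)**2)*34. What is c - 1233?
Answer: -46911/25 ≈ -1876.4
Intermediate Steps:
c = -16086/25 (c = 8 + (-24 + (2 + 1/5)**2)*34 = 8 + (-24 + (11/5)**2)*34 = 8 + (-24 + 121/25)*34 = 8 - 479/25*34 = 8 - 16286/25 = -16086/25 ≈ -643.44)
c - 1233 = -16086/25 - 1233 = -46911/25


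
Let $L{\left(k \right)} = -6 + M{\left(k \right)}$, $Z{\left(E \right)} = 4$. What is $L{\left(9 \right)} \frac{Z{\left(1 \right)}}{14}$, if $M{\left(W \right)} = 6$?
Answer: $0$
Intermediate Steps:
$L{\left(k \right)} = 0$ ($L{\left(k \right)} = -6 + 6 = 0$)
$L{\left(9 \right)} \frac{Z{\left(1 \right)}}{14} = 0 \cdot \frac{4}{14} = 0 \cdot 4 \cdot \frac{1}{14} = 0 \cdot \frac{2}{7} = 0$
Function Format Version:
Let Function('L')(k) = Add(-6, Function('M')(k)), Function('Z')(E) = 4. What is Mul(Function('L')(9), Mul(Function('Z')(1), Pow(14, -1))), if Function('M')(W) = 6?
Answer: 0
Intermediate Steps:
Function('L')(k) = 0 (Function('L')(k) = Add(-6, 6) = 0)
Mul(Function('L')(9), Mul(Function('Z')(1), Pow(14, -1))) = Mul(0, Mul(4, Pow(14, -1))) = Mul(0, Mul(4, Rational(1, 14))) = Mul(0, Rational(2, 7)) = 0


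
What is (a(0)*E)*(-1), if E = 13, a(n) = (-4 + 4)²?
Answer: 0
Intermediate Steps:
a(n) = 0 (a(n) = 0² = 0)
(a(0)*E)*(-1) = (0*13)*(-1) = 0*(-1) = 0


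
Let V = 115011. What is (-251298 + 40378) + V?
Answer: -95909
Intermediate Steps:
(-251298 + 40378) + V = (-251298 + 40378) + 115011 = -210920 + 115011 = -95909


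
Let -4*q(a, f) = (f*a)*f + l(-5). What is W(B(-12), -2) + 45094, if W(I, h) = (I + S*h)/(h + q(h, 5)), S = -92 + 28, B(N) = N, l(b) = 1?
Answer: 1849318/41 ≈ 45105.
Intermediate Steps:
S = -64
q(a, f) = -¼ - a*f²/4 (q(a, f) = -((f*a)*f + 1)/4 = -((a*f)*f + 1)/4 = -(a*f² + 1)/4 = -(1 + a*f²)/4 = -¼ - a*f²/4)
W(I, h) = (I - 64*h)/(-¼ - 21*h/4) (W(I, h) = (I - 64*h)/(h + (-¼ - ¼*h*5²)) = (I - 64*h)/(h + (-¼ - ¼*h*25)) = (I - 64*h)/(h + (-¼ - 25*h/4)) = (I - 64*h)/(-¼ - 21*h/4))
W(B(-12), -2) + 45094 = 4*(-1*(-12) + 64*(-2))/(1 + 21*(-2)) + 45094 = 4*(12 - 128)/(1 - 42) + 45094 = 4*(-116)/(-41) + 45094 = 4*(-1/41)*(-116) + 45094 = 464/41 + 45094 = 1849318/41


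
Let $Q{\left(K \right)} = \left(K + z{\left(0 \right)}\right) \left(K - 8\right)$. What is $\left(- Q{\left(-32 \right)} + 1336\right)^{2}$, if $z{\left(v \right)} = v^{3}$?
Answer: $3136$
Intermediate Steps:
$Q{\left(K \right)} = K \left(-8 + K\right)$ ($Q{\left(K \right)} = \left(K + 0^{3}\right) \left(K - 8\right) = \left(K + 0\right) \left(-8 + K\right) = K \left(-8 + K\right)$)
$\left(- Q{\left(-32 \right)} + 1336\right)^{2} = \left(- \left(-32\right) \left(-8 - 32\right) + 1336\right)^{2} = \left(- \left(-32\right) \left(-40\right) + 1336\right)^{2} = \left(\left(-1\right) 1280 + 1336\right)^{2} = \left(-1280 + 1336\right)^{2} = 56^{2} = 3136$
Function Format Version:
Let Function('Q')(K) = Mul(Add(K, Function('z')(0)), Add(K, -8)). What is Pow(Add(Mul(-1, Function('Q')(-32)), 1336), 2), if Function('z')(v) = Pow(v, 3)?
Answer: 3136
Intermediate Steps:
Function('Q')(K) = Mul(K, Add(-8, K)) (Function('Q')(K) = Mul(Add(K, Pow(0, 3)), Add(K, -8)) = Mul(Add(K, 0), Add(-8, K)) = Mul(K, Add(-8, K)))
Pow(Add(Mul(-1, Function('Q')(-32)), 1336), 2) = Pow(Add(Mul(-1, Mul(-32, Add(-8, -32))), 1336), 2) = Pow(Add(Mul(-1, Mul(-32, -40)), 1336), 2) = Pow(Add(Mul(-1, 1280), 1336), 2) = Pow(Add(-1280, 1336), 2) = Pow(56, 2) = 3136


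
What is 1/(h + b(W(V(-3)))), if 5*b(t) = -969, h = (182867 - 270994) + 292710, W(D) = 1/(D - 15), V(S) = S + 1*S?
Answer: 5/1021946 ≈ 4.8926e-6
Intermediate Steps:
V(S) = 2*S (V(S) = S + S = 2*S)
W(D) = 1/(-15 + D)
h = 204583 (h = -88127 + 292710 = 204583)
b(t) = -969/5 (b(t) = (1/5)*(-969) = -969/5)
1/(h + b(W(V(-3)))) = 1/(204583 - 969/5) = 1/(1021946/5) = 5/1021946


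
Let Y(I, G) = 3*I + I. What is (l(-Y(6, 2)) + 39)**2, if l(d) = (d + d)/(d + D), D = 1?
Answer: 893025/529 ≈ 1688.1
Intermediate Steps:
Y(I, G) = 4*I
l(d) = 2*d/(1 + d) (l(d) = (d + d)/(d + 1) = (2*d)/(1 + d) = 2*d/(1 + d))
(l(-Y(6, 2)) + 39)**2 = (2*(-4*6)/(1 - 4*6) + 39)**2 = (2*(-1*24)/(1 - 1*24) + 39)**2 = (2*(-24)/(1 - 24) + 39)**2 = (2*(-24)/(-23) + 39)**2 = (2*(-24)*(-1/23) + 39)**2 = (48/23 + 39)**2 = (945/23)**2 = 893025/529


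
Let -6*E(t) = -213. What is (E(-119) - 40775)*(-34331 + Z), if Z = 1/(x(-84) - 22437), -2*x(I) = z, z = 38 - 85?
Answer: 125392574657981/89654 ≈ 1.3986e+9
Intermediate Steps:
z = -47
x(I) = 47/2 (x(I) = -½*(-47) = 47/2)
E(t) = 71/2 (E(t) = -⅙*(-213) = 71/2)
Z = -2/44827 (Z = 1/(47/2 - 22437) = 1/(-44827/2) = -2/44827 ≈ -4.4616e-5)
(E(-119) - 40775)*(-34331 + Z) = (71/2 - 40775)*(-34331 - 2/44827) = -81479/2*(-1538955739/44827) = 125392574657981/89654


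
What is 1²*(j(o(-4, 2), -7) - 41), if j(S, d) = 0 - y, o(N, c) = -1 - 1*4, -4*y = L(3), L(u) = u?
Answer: -161/4 ≈ -40.250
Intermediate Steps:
y = -¾ (y = -¼*3 = -¾ ≈ -0.75000)
o(N, c) = -5 (o(N, c) = -1 - 4 = -5)
j(S, d) = ¾ (j(S, d) = 0 - 1*(-¾) = 0 + ¾ = ¾)
1²*(j(o(-4, 2), -7) - 41) = 1²*(¾ - 41) = 1*(-161/4) = -161/4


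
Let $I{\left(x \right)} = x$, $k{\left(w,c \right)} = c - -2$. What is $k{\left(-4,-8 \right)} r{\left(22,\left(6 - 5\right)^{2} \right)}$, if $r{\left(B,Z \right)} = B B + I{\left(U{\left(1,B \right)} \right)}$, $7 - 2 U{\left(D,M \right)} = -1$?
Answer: $-2928$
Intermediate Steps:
$U{\left(D,M \right)} = 4$ ($U{\left(D,M \right)} = \frac{7}{2} - - \frac{1}{2} = \frac{7}{2} + \frac{1}{2} = 4$)
$k{\left(w,c \right)} = 2 + c$ ($k{\left(w,c \right)} = c + 2 = 2 + c$)
$r{\left(B,Z \right)} = 4 + B^{2}$ ($r{\left(B,Z \right)} = B B + 4 = B^{2} + 4 = 4 + B^{2}$)
$k{\left(-4,-8 \right)} r{\left(22,\left(6 - 5\right)^{2} \right)} = \left(2 - 8\right) \left(4 + 22^{2}\right) = - 6 \left(4 + 484\right) = \left(-6\right) 488 = -2928$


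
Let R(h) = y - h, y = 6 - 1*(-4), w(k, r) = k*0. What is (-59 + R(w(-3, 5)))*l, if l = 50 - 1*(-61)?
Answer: -5439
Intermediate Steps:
w(k, r) = 0
y = 10 (y = 6 + 4 = 10)
l = 111 (l = 50 + 61 = 111)
R(h) = 10 - h
(-59 + R(w(-3, 5)))*l = (-59 + (10 - 1*0))*111 = (-59 + (10 + 0))*111 = (-59 + 10)*111 = -49*111 = -5439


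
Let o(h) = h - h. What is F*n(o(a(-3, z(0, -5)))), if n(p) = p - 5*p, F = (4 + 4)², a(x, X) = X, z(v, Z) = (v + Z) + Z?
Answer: 0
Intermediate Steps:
z(v, Z) = v + 2*Z (z(v, Z) = (Z + v) + Z = v + 2*Z)
o(h) = 0
F = 64 (F = 8² = 64)
n(p) = -4*p
F*n(o(a(-3, z(0, -5)))) = 64*(-4*0) = 64*0 = 0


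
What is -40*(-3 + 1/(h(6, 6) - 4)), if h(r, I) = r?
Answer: 100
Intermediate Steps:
-40*(-3 + 1/(h(6, 6) - 4)) = -40*(-3 + 1/(6 - 4)) = -40*(-3 + 1/2) = -40*(-5/2) = 100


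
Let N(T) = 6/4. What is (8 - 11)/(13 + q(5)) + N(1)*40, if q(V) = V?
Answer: 359/6 ≈ 59.833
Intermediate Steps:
N(T) = 3/2 (N(T) = 6*(1/4) = 3/2)
(8 - 11)/(13 + q(5)) + N(1)*40 = (8 - 11)/(13 + 5) + (3/2)*40 = -3/18 + 60 = -3*1/18 + 60 = -1/6 + 60 = 359/6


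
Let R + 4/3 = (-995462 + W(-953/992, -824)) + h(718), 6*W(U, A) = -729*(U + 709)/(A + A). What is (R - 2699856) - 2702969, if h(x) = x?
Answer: -62752590020977/9808896 ≈ -6.3975e+6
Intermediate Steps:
W(U, A) = -243*(709 + U)/(4*A) (W(U, A) = (-729*(U + 709)/(A + A))/6 = (-729*(709 + U)/(2*A))/6 = -243*(709 + U)/(4*A))
R = -9756841489777/9808896 (R = -4/3 + ((-995462 + (243/4)*(-709 - (-953)/992)/(-824)) + 718) = -4/3 + ((-995462 + (243/4)*(-1/824)*(-709 - (-953)/992)) + 718) = -4/3 + ((-995462 + (243/4)*(-1/824)*(-709 - 1*(-953/992))) + 718) = -4/3 + ((-995462 + (243/4)*(-1/824)*(-709 + 953/992)) + 718) = -4/3 + ((-995462 + (243/4)*(-1/824)*(-702375/992)) + 718) = -4/3 + ((-995462 + 170677125/3269632) + 718) = -4/3 + (-3254623732859/3269632 + 718) = -4/3 - 3252276137083/3269632 = -9756841489777/9808896 ≈ -9.9469e+5)
(R - 2699856) - 2702969 = (-9756841489777/9808896 - 2699856) - 2702969 = -36239448208753/9808896 - 2702969 = -62752590020977/9808896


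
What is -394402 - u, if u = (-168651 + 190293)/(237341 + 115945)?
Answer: -23222787769/58881 ≈ -3.9440e+5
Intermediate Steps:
u = 3607/58881 (u = 21642/353286 = 21642*(1/353286) = 3607/58881 ≈ 0.061259)
-394402 - u = -394402 - 1*3607/58881 = -394402 - 3607/58881 = -23222787769/58881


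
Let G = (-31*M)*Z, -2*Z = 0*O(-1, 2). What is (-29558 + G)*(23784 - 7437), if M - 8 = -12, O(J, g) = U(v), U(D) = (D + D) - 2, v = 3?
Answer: -483184626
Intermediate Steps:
U(D) = -2 + 2*D (U(D) = 2*D - 2 = -2 + 2*D)
O(J, g) = 4 (O(J, g) = -2 + 2*3 = -2 + 6 = 4)
M = -4 (M = 8 - 12 = -4)
Z = 0 (Z = -0*4 = -1/2*0 = 0)
G = 0 (G = -31*(-4)*0 = 124*0 = 0)
(-29558 + G)*(23784 - 7437) = (-29558 + 0)*(23784 - 7437) = -29558*16347 = -483184626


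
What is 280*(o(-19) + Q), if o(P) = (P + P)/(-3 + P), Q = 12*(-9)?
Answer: -327320/11 ≈ -29756.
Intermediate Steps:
Q = -108
o(P) = 2*P/(-3 + P) (o(P) = (2*P)/(-3 + P) = 2*P/(-3 + P))
280*(o(-19) + Q) = 280*(2*(-19)/(-3 - 19) - 108) = 280*(2*(-19)/(-22) - 108) = 280*(2*(-19)*(-1/22) - 108) = 280*(19/11 - 108) = 280*(-1169/11) = -327320/11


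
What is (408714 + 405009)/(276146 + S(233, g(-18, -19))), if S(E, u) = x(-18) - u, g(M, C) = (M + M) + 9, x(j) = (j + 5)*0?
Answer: 813723/276173 ≈ 2.9464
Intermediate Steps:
x(j) = 0 (x(j) = (5 + j)*0 = 0)
g(M, C) = 9 + 2*M (g(M, C) = 2*M + 9 = 9 + 2*M)
S(E, u) = -u (S(E, u) = 0 - u = -u)
(408714 + 405009)/(276146 + S(233, g(-18, -19))) = (408714 + 405009)/(276146 - (9 + 2*(-18))) = 813723/(276146 - (9 - 36)) = 813723/(276146 - 1*(-27)) = 813723/(276146 + 27) = 813723/276173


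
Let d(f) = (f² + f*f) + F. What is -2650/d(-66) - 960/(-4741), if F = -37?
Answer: -169426/1645127 ≈ -0.10299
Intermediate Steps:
d(f) = -37 + 2*f² (d(f) = (f² + f*f) - 37 = (f² + f²) - 37 = 2*f² - 37 = -37 + 2*f²)
-2650/d(-66) - 960/(-4741) = -2650/(-37 + 2*(-66)²) - 960/(-4741) = -2650/(-37 + 2*4356) - 960*(-1/4741) = -2650/(-37 + 8712) + 960/4741 = -2650/8675 + 960/4741 = -2650*1/8675 + 960/4741 = -106/347 + 960/4741 = -169426/1645127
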